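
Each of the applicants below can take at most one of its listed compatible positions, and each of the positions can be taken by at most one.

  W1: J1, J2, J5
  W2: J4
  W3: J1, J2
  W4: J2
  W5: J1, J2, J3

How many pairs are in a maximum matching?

Unit-capacity flow: source→left, listed edges, right→sink; max matching = max flow.
Augmenting path W1→J1 (+1); matched 1.
Augmenting path W2→J4 (+1); matched 2.
Augmenting path W3→J2 (+1); matched 3.
Augmenting path W5→J3 (+1); matched 4.
Augmenting path W4→J2→W3→J1→W1→J5 (+1); matched 5.
No augmenting path remains; maximum matching = 5.
König certificate: {W1, W2, W3, W4, W5} is a vertex cover of size 5 (every listed pair touches it), so no matching can be larger.

5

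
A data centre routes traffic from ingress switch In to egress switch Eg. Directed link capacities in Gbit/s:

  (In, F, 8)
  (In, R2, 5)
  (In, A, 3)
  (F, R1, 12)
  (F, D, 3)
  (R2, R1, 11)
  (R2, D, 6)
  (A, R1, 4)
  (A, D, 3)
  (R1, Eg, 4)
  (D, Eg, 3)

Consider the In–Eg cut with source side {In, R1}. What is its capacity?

Edges leaving {In, R1}: In→F (8), In→R2 (5), In→A (3), R1→Eg (4).
Cut capacity = 8 + 5 + 3 + 4 = 20.

20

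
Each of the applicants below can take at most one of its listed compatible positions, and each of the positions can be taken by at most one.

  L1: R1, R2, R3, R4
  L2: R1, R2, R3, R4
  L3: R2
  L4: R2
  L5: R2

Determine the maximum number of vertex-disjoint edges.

3

Unit-capacity flow: source→left, listed edges, right→sink; max matching = max flow.
Augmenting path L1→R1 (+1); matched 1.
Augmenting path L2→R2 (+1); matched 2.
Augmenting path L3→R2→L2→R3 (+1); matched 3.
No augmenting path remains; maximum matching = 3.
König certificate: {L1, L2, R2} is a vertex cover of size 3 (every listed pair touches it), so no matching can be larger.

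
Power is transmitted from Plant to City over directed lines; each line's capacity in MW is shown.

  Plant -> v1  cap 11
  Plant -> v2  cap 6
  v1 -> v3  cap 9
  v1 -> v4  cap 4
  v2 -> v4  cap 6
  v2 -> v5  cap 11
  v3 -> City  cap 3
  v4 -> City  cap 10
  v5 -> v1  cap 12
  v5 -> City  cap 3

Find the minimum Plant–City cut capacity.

Augment Plant→v1→v3→City: bottleneck 3, flow now 3.
Augment Plant→v1→v4→City: bottleneck 4, flow now 7.
Augment Plant→v2→v4→City: bottleneck 6, flow now 13.
No augmenting path remains; maximum flow = 13.
By max-flow min-cut, the minimum cut capacity equals the max flow.
In the residual graph, reachable from Plant: {Plant, v1, v3}.
Min-cut edges: Plant→v2 (6), v1→v4 (4), v3→City (3); capacity 6 + 4 + 3 = 13.

13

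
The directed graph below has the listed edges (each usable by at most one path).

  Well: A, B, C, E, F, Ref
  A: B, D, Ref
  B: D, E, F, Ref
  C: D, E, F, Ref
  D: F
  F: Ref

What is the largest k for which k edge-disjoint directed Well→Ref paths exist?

5

Assign every edge capacity 1; by Menger, the answer equals the max flow.
Path Well→Ref (+1); total 1.
Path Well→A→Ref (+1); total 2.
Path Well→B→Ref (+1); total 3.
Path Well→C→Ref (+1); total 4.
Path Well→F→Ref (+1); total 5.
No residual Well→Ref path; max flow = 5.
Certifying cut of size 5: {Well→A, Well→B, Well→C, Well→F, Well→Ref}.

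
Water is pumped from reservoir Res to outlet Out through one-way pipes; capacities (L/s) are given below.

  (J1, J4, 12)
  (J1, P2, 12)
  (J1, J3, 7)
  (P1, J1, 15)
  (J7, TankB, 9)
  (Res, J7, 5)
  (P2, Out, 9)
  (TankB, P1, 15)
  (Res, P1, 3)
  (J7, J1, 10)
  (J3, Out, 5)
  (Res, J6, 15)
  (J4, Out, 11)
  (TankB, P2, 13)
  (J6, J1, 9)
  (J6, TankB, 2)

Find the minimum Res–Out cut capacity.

19

Augment Res→P1→J1→J3→Out: bottleneck 3, flow now 3.
Augment Res→J6→J1→J3→Out: bottleneck 2, flow now 5.
Augment Res→J6→J1→P2→Out: bottleneck 7, flow now 12.
Augment Res→J6→TankB→P2→Out: bottleneck 2, flow now 14.
Augment Res→J7→J1→J4→Out: bottleneck 5, flow now 19.
No augmenting path remains; maximum flow = 19.
By max-flow min-cut, the minimum cut capacity equals the max flow.
In the residual graph, reachable from Res: {Res, J6}.
Min-cut edges: Res→P1 (3), Res→J7 (5), J6→J1 (9), J6→TankB (2); capacity 3 + 5 + 9 + 2 = 19.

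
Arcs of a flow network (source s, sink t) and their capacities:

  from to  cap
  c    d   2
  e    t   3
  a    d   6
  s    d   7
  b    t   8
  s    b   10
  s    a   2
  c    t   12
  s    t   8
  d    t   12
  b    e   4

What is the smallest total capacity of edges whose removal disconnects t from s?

Augment s→t: bottleneck 8, flow now 8.
Augment s→b→t: bottleneck 8, flow now 16.
Augment s→d→t: bottleneck 7, flow now 23.
Augment s→a→d→t: bottleneck 2, flow now 25.
Augment s→b→e→t: bottleneck 2, flow now 27.
No augmenting path remains; maximum flow = 27.
By max-flow min-cut, the minimum cut capacity equals the max flow.
In the residual graph, reachable from s: {s}.
Min-cut edges: s→a (2), s→b (10), s→d (7), s→t (8); capacity 2 + 10 + 7 + 8 = 27.

27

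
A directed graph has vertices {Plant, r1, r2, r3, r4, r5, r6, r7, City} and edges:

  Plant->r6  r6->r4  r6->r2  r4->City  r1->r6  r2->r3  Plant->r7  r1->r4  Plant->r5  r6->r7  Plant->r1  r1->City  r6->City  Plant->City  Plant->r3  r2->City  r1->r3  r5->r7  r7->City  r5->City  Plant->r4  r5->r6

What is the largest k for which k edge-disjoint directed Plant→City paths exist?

Assign every edge capacity 1; by Menger, the answer equals the max flow.
Path Plant→City (+1); total 1.
Path Plant→r1→City (+1); total 2.
Path Plant→r4→City (+1); total 3.
Path Plant→r5→City (+1); total 4.
Path Plant→r6→City (+1); total 5.
Path Plant→r7→City (+1); total 6.
No residual Plant→City path; max flow = 6.
Certifying cut of size 6: {Plant→City, Plant→r1, Plant→r4, Plant→r5, Plant→r6, Plant→r7}.

6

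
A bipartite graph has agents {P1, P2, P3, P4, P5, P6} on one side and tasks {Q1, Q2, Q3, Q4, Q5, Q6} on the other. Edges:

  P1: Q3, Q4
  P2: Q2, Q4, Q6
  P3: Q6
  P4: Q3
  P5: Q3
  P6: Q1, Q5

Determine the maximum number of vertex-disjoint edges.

5

Unit-capacity flow: source→left, listed edges, right→sink; max matching = max flow.
Augmenting path P1→Q3 (+1); matched 1.
Augmenting path P2→Q2 (+1); matched 2.
Augmenting path P3→Q6 (+1); matched 3.
Augmenting path P6→Q1 (+1); matched 4.
Augmenting path P4→Q3→P1→Q4 (+1); matched 5.
No augmenting path remains; maximum matching = 5.
König certificate: {P1, P2, P3, P6, Q3} is a vertex cover of size 5 (every listed pair touches it), so no matching can be larger.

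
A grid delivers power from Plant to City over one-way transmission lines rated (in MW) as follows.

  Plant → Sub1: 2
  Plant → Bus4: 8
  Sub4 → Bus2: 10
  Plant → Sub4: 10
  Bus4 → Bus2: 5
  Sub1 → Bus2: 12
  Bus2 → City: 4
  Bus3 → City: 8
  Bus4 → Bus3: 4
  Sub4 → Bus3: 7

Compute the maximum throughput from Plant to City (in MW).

12

Augment Plant→Bus4→Bus3→City: bottleneck 4, flow now 4.
Augment Plant→Bus4→Bus2→City: bottleneck 4, flow now 8.
Augment Plant→Sub4→Bus3→City: bottleneck 4, flow now 12.
No augmenting path remains; maximum flow = 12.
In the residual graph, reachable from Plant: {Plant, Bus4, Sub4, Sub1, Bus3, Bus2}.
Min-cut edges: Bus3→City (8), Bus2→City (4); capacity 8 + 4 = 12.
This cut is saturated, so no flow can exceed 12.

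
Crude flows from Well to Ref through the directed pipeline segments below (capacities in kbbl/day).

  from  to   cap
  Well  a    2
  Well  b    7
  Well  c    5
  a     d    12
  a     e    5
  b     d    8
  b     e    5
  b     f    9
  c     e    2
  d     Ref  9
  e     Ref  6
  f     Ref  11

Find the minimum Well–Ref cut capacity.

11

Augment Well→a→d→Ref: bottleneck 2, flow now 2.
Augment Well→b→d→Ref: bottleneck 7, flow now 9.
Augment Well→c→e→Ref: bottleneck 2, flow now 11.
No augmenting path remains; maximum flow = 11.
By max-flow min-cut, the minimum cut capacity equals the max flow.
In the residual graph, reachable from Well: {Well, c}.
Min-cut edges: Well→a (2), Well→b (7), c→e (2); capacity 2 + 7 + 2 = 11.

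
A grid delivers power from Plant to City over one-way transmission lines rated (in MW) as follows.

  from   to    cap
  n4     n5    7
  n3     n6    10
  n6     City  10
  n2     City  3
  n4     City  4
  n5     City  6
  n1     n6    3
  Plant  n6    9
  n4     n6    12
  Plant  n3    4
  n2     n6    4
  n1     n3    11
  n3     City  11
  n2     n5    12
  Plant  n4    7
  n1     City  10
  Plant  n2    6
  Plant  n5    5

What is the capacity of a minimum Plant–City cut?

27

Augment Plant→n2→City: bottleneck 3, flow now 3.
Augment Plant→n3→City: bottleneck 4, flow now 7.
Augment Plant→n4→City: bottleneck 4, flow now 11.
Augment Plant→n5→City: bottleneck 5, flow now 16.
Augment Plant→n6→City: bottleneck 9, flow now 25.
Augment Plant→n2→n5→City: bottleneck 1, flow now 26.
Augment Plant→n2→n6→City: bottleneck 1, flow now 27.
No augmenting path remains; maximum flow = 27.
By max-flow min-cut, the minimum cut capacity equals the max flow.
In the residual graph, reachable from Plant: {Plant, n2, n4, n5, n6}.
Min-cut edges: Plant→n3 (4), n2→City (3), n4→City (4), n5→City (6), n6→City (10); capacity 4 + 3 + 4 + 6 + 10 = 27.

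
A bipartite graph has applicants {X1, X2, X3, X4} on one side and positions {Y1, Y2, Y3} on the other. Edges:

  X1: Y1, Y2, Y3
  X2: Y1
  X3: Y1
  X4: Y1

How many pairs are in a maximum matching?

Unit-capacity flow: source→left, listed edges, right→sink; max matching = max flow.
Augmenting path X1→Y1 (+1); matched 1.
Augmenting path X2→Y1→X1→Y2 (+1); matched 2.
No augmenting path remains; maximum matching = 2.
König certificate: {X1, Y1} is a vertex cover of size 2 (every listed pair touches it), so no matching can be larger.

2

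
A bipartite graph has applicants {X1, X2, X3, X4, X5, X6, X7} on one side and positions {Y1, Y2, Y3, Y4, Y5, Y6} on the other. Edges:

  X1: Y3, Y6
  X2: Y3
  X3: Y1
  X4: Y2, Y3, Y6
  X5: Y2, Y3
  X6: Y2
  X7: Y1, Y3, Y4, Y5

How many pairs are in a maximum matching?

Unit-capacity flow: source→left, listed edges, right→sink; max matching = max flow.
Augmenting path X1→Y3 (+1); matched 1.
Augmenting path X3→Y1 (+1); matched 2.
Augmenting path X4→Y2 (+1); matched 3.
Augmenting path X7→Y4 (+1); matched 4.
Augmenting path X2→Y3→X1→Y6 (+1); matched 5.
No augmenting path remains; maximum matching = 5.
König certificate: {X3, X7, Y2, Y3, Y6} is a vertex cover of size 5 (every listed pair touches it), so no matching can be larger.

5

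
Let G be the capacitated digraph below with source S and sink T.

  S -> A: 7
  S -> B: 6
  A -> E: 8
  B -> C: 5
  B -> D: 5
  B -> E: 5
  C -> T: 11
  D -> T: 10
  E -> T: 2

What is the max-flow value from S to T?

Augment S→A→E→T: bottleneck 2, flow now 2.
Augment S→B→C→T: bottleneck 5, flow now 7.
Augment S→B→D→T: bottleneck 1, flow now 8.
No augmenting path remains; maximum flow = 8.
In the residual graph, reachable from S: {S, A, E}.
Min-cut edges: S→B (6), E→T (2); capacity 6 + 2 = 8.
This cut is saturated, so no flow can exceed 8.

8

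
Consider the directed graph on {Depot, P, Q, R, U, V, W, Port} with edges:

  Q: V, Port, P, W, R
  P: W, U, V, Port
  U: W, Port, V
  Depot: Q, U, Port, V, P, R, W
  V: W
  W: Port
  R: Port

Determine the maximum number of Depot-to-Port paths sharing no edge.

Assign every edge capacity 1; by Menger, the answer equals the max flow.
Path Depot→Port (+1); total 1.
Path Depot→P→Port (+1); total 2.
Path Depot→Q→Port (+1); total 3.
Path Depot→R→Port (+1); total 4.
Path Depot→U→Port (+1); total 5.
Path Depot→W→Port (+1); total 6.
No residual Depot→Port path; max flow = 6.
Certifying cut of size 6: {Depot→P, Depot→Port, Depot→Q, Depot→R, Depot→U, W→Port}.

6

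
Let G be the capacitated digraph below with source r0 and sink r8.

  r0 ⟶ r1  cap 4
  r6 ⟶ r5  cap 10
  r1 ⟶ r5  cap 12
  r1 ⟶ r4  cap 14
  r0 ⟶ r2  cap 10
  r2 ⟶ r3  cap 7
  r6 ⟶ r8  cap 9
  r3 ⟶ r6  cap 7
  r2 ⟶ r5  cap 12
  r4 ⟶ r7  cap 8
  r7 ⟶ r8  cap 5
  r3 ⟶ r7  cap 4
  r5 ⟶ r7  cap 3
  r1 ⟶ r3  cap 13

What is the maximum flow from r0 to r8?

Augment r0→r1→r3→r6→r8: bottleneck 4, flow now 4.
Augment r0→r2→r3→r6→r8: bottleneck 3, flow now 7.
Augment r0→r2→r3→r7→r8: bottleneck 4, flow now 11.
Augment r0→r2→r5→r7→r8: bottleneck 1, flow now 12.
No augmenting path remains; maximum flow = 12.
In the residual graph, reachable from r0: {r0, r1, r2, r3, r4, r5, r7}.
Min-cut edges: r3→r6 (7), r7→r8 (5); capacity 7 + 5 = 12.
This cut is saturated, so no flow can exceed 12.

12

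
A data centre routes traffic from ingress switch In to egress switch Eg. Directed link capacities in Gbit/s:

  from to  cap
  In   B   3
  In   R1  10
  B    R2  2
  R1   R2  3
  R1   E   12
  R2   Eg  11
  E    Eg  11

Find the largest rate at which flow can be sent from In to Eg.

12

Augment In→B→R2→Eg: bottleneck 2, flow now 2.
Augment In→R1→R2→Eg: bottleneck 3, flow now 5.
Augment In→R1→E→Eg: bottleneck 7, flow now 12.
No augmenting path remains; maximum flow = 12.
In the residual graph, reachable from In: {In, B}.
Min-cut edges: In→R1 (10), B→R2 (2); capacity 10 + 2 = 12.
This cut is saturated, so no flow can exceed 12.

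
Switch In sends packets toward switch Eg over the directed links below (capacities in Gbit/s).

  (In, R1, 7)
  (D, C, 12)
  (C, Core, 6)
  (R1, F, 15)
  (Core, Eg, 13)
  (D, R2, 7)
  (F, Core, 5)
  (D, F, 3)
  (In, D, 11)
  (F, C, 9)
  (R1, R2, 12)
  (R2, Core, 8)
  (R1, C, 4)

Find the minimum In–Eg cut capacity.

13

Augment In→D→C→Core→Eg: bottleneck 6, flow now 6.
Augment In→D→F→Core→Eg: bottleneck 3, flow now 9.
Augment In→D→R2→Core→Eg: bottleneck 2, flow now 11.
Augment In→R1→F→Core→Eg: bottleneck 2, flow now 13.
No augmenting path remains; maximum flow = 13.
By max-flow min-cut, the minimum cut capacity equals the max flow.
In the residual graph, reachable from In: {In, D, R1, C, F, R2, Core}.
Min-cut edges: Core→Eg (13); capacity 13 = 13.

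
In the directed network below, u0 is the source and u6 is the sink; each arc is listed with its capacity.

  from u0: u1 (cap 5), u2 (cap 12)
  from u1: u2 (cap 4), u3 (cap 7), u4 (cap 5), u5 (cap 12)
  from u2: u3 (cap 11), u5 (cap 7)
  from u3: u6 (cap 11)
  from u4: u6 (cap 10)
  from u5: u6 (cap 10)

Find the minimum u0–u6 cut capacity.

17

Augment u0→u1→u3→u6: bottleneck 5, flow now 5.
Augment u0→u2→u3→u6: bottleneck 6, flow now 11.
Augment u0→u2→u5→u6: bottleneck 6, flow now 17.
No augmenting path remains; maximum flow = 17.
By max-flow min-cut, the minimum cut capacity equals the max flow.
In the residual graph, reachable from u0: {u0}.
Min-cut edges: u0→u1 (5), u0→u2 (12); capacity 5 + 12 = 17.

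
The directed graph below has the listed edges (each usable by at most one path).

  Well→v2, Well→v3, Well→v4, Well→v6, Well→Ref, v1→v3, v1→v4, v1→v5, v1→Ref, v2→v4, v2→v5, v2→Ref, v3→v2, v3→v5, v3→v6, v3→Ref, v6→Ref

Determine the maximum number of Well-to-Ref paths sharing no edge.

Assign every edge capacity 1; by Menger, the answer equals the max flow.
Path Well→Ref (+1); total 1.
Path Well→v2→Ref (+1); total 2.
Path Well→v3→Ref (+1); total 3.
Path Well→v6→Ref (+1); total 4.
No residual Well→Ref path; max flow = 4.
Certifying cut of size 4: {Well→Ref, Well→v2, Well→v3, Well→v6}.

4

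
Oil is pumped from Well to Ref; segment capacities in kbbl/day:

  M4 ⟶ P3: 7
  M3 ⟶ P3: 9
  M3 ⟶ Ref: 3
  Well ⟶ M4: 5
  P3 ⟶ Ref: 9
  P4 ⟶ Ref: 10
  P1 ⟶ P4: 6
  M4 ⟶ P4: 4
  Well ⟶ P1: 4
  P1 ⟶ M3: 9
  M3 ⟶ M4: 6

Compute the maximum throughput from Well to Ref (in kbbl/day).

Augment Well→P1→P4→Ref: bottleneck 4, flow now 4.
Augment Well→M4→P4→Ref: bottleneck 4, flow now 8.
Augment Well→M4→P3→Ref: bottleneck 1, flow now 9.
No augmenting path remains; maximum flow = 9.
In the residual graph, reachable from Well: {Well}.
Min-cut edges: Well→P1 (4), Well→M4 (5); capacity 4 + 5 = 9.
This cut is saturated, so no flow can exceed 9.

9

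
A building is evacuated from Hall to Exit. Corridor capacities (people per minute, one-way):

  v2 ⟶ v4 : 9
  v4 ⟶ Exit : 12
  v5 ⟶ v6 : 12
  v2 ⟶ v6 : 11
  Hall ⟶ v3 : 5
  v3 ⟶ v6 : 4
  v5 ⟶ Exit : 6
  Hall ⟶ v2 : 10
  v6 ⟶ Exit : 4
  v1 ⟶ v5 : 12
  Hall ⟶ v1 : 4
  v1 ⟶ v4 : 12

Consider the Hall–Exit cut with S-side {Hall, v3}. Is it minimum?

Given cut capacity: 4 + 10 + 4 = 18.
Augment Hall→v1→v4→Exit: bottleneck 4, flow now 4.
Augment Hall→v2→v4→Exit: bottleneck 8, flow now 12.
Augment Hall→v2→v6→Exit: bottleneck 2, flow now 14.
Augment Hall→v3→v6→Exit: bottleneck 2, flow now 16.
Augment Hall→v3→v6→v2→v4→v1→v5→Exit: bottleneck 1, flow now 17. (uses reverse residual edge)
No augmenting path remains; maximum flow = 17.
In the residual graph, reachable from Hall: {Hall, v2, v3, v6}.
Min-cut edges: Hall→v1 (4), v2→v4 (9), v6→Exit (4); capacity 4 + 9 + 4 = 17.
Cut capacity 18 exceeds the max flow 17, so it is not minimum.

No — its capacity is 18, but the minimum cut has capacity 17.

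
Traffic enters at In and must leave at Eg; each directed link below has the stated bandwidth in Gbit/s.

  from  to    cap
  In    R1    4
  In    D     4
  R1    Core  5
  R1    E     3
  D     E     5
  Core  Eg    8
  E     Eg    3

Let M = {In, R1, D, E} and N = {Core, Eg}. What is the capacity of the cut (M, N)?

8

Edges leaving {In, R1, D, E}: R1→Core (5), E→Eg (3).
Cut capacity = 5 + 3 = 8.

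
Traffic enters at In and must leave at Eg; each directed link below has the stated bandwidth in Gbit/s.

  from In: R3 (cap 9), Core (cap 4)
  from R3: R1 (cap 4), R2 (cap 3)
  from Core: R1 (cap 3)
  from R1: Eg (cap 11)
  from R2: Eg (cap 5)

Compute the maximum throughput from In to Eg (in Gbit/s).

10

Augment In→R3→R1→Eg: bottleneck 4, flow now 4.
Augment In→R3→R2→Eg: bottleneck 3, flow now 7.
Augment In→Core→R1→Eg: bottleneck 3, flow now 10.
No augmenting path remains; maximum flow = 10.
In the residual graph, reachable from In: {In, R3, Core}.
Min-cut edges: R3→R1 (4), R3→R2 (3), Core→R1 (3); capacity 4 + 3 + 3 = 10.
This cut is saturated, so no flow can exceed 10.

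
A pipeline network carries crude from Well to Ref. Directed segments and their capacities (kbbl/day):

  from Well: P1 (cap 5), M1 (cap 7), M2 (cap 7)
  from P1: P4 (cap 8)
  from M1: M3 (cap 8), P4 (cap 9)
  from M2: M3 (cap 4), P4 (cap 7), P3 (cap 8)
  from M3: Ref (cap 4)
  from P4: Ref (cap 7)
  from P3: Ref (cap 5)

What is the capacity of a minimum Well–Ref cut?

Augment Well→P1→P4→Ref: bottleneck 5, flow now 5.
Augment Well→M1→M3→Ref: bottleneck 4, flow now 9.
Augment Well→M1→P4→Ref: bottleneck 2, flow now 11.
Augment Well→M2→P3→Ref: bottleneck 5, flow now 16.
No augmenting path remains; maximum flow = 16.
By max-flow min-cut, the minimum cut capacity equals the max flow.
In the residual graph, reachable from Well: {Well, P1, M1, M2, M3, P4, P3}.
Min-cut edges: M3→Ref (4), P4→Ref (7), P3→Ref (5); capacity 4 + 7 + 5 = 16.

16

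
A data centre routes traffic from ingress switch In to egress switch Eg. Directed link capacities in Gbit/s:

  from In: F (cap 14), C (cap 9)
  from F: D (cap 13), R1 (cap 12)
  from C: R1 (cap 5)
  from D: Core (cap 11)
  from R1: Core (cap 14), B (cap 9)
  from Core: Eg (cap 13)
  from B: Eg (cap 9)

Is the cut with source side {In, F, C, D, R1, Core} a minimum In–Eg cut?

Given cut capacity: 9 + 13 = 22.
Augment In→F→D→Core→Eg: bottleneck 11, flow now 11.
Augment In→F→R1→Core→Eg: bottleneck 2, flow now 13.
Augment In→F→R1→B→Eg: bottleneck 1, flow now 14.
Augment In→C→R1→B→Eg: bottleneck 5, flow now 19.
No augmenting path remains; maximum flow = 19.
In the residual graph, reachable from In: {In, C}.
Min-cut edges: In→F (14), C→R1 (5); capacity 14 + 5 = 19.
Cut capacity 22 exceeds the max flow 19, so it is not minimum.

No — its capacity is 22, but the minimum cut has capacity 19.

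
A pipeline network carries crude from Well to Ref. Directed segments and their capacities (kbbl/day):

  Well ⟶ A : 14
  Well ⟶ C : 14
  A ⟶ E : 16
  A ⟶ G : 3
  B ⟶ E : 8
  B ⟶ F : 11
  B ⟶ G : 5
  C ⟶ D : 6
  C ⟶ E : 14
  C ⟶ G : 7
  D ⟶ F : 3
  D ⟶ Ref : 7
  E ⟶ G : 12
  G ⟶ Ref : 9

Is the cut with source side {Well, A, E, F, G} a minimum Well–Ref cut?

Given cut capacity: 14 + 9 = 23.
Augment Well→A→G→Ref: bottleneck 3, flow now 3.
Augment Well→C→D→Ref: bottleneck 6, flow now 9.
Augment Well→C→G→Ref: bottleneck 6, flow now 15.
No augmenting path remains; maximum flow = 15.
In the residual graph, reachable from Well: {Well, A, C, E, G}.
Min-cut edges: C→D (6), G→Ref (9); capacity 6 + 9 = 15.
Cut capacity 23 exceeds the max flow 15, so it is not minimum.

No — its capacity is 23, but the minimum cut has capacity 15.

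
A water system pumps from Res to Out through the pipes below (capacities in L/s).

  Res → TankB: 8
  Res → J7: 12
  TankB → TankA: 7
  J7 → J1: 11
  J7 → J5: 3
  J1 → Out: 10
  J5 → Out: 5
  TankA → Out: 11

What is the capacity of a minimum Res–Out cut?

Augment Res→TankB→TankA→Out: bottleneck 7, flow now 7.
Augment Res→J7→J1→Out: bottleneck 10, flow now 17.
Augment Res→J7→J5→Out: bottleneck 2, flow now 19.
No augmenting path remains; maximum flow = 19.
By max-flow min-cut, the minimum cut capacity equals the max flow.
In the residual graph, reachable from Res: {Res, TankB}.
Min-cut edges: Res→J7 (12), TankB→TankA (7); capacity 12 + 7 = 19.

19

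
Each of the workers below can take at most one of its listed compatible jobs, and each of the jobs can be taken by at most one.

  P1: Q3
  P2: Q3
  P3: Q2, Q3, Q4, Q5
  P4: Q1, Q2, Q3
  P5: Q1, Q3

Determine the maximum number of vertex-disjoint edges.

4

Unit-capacity flow: source→left, listed edges, right→sink; max matching = max flow.
Augmenting path P1→Q3 (+1); matched 1.
Augmenting path P3→Q2 (+1); matched 2.
Augmenting path P4→Q1 (+1); matched 3.
Augmenting path P5→Q1→P4→Q2→P3→Q4 (+1); matched 4.
No augmenting path remains; maximum matching = 4.
König certificate: {P3, P4, P5, Q3} is a vertex cover of size 4 (every listed pair touches it), so no matching can be larger.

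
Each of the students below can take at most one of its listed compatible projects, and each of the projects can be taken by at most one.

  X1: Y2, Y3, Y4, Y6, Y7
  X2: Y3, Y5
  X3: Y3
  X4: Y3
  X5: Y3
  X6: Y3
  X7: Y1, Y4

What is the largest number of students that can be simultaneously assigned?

4

Unit-capacity flow: source→left, listed edges, right→sink; max matching = max flow.
Augmenting path X1→Y2 (+1); matched 1.
Augmenting path X2→Y3 (+1); matched 2.
Augmenting path X7→Y1 (+1); matched 3.
Augmenting path X3→Y3→X2→Y5 (+1); matched 4.
No augmenting path remains; maximum matching = 4.
König certificate: {X1, X2, X7, Y3} is a vertex cover of size 4 (every listed pair touches it), so no matching can be larger.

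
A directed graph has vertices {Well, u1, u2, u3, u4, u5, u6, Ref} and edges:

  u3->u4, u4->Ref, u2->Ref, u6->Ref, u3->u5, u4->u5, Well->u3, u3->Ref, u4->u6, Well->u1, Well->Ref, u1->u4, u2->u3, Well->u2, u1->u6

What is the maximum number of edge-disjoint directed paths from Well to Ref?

4

Assign every edge capacity 1; by Menger, the answer equals the max flow.
Path Well→Ref (+1); total 1.
Path Well→u2→Ref (+1); total 2.
Path Well→u3→Ref (+1); total 3.
Path Well→u1→u4→Ref (+1); total 4.
No residual Well→Ref path; max flow = 4.
Certifying cut of size 4: {Well→Ref, Well→u1, Well→u2, Well→u3}.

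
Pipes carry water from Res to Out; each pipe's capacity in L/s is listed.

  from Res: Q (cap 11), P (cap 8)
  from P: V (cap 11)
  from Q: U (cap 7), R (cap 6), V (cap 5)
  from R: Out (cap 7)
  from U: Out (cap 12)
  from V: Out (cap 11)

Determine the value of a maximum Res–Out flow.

19

Augment Res→P→V→Out: bottleneck 8, flow now 8.
Augment Res→Q→R→Out: bottleneck 6, flow now 14.
Augment Res→Q→U→Out: bottleneck 5, flow now 19.
No augmenting path remains; maximum flow = 19.
In the residual graph, reachable from Res: {Res}.
Min-cut edges: Res→P (8), Res→Q (11); capacity 8 + 11 = 19.
This cut is saturated, so no flow can exceed 19.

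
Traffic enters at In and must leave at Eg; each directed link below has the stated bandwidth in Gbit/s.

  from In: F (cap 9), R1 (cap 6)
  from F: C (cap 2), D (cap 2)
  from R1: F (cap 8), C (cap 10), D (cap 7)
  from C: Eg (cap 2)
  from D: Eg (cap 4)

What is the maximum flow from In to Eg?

6

Augment In→F→C→Eg: bottleneck 2, flow now 2.
Augment In→F→D→Eg: bottleneck 2, flow now 4.
Augment In→R1→D→Eg: bottleneck 2, flow now 6.
No augmenting path remains; maximum flow = 6.
In the residual graph, reachable from In: {In, F, R1, C, D}.
Min-cut edges: C→Eg (2), D→Eg (4); capacity 2 + 4 = 6.
This cut is saturated, so no flow can exceed 6.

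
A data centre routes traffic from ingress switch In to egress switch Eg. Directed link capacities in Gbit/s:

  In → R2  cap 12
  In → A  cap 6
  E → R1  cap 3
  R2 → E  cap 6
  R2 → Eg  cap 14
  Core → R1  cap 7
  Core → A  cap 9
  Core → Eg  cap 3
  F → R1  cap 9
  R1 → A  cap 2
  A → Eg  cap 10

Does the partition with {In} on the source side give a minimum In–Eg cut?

Yes — it is a minimum cut (capacity 18).

Given cut capacity: 12 + 6 = 18.
Augment In→R2→Eg: bottleneck 12, flow now 12.
Augment In→A→Eg: bottleneck 6, flow now 18.
No augmenting path remains; maximum flow = 18.
Cut capacity 18 equals the max flow, so it is a minimum cut.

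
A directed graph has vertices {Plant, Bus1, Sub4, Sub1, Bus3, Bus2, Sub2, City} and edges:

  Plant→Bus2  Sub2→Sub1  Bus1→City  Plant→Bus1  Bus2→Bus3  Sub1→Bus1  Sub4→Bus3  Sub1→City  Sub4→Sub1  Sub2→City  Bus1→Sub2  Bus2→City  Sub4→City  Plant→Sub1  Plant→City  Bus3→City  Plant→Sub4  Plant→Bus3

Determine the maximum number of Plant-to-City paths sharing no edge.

Assign every edge capacity 1; by Menger, the answer equals the max flow.
Path Plant→City (+1); total 1.
Path Plant→Bus1→City (+1); total 2.
Path Plant→Sub4→City (+1); total 3.
Path Plant→Sub1→City (+1); total 4.
Path Plant→Bus3→City (+1); total 5.
Path Plant→Bus2→City (+1); total 6.
No residual Plant→City path; max flow = 6.
Certifying cut of size 6: {Plant→Bus1, Plant→Bus2, Plant→Bus3, Plant→City, Plant→Sub1, Plant→Sub4}.

6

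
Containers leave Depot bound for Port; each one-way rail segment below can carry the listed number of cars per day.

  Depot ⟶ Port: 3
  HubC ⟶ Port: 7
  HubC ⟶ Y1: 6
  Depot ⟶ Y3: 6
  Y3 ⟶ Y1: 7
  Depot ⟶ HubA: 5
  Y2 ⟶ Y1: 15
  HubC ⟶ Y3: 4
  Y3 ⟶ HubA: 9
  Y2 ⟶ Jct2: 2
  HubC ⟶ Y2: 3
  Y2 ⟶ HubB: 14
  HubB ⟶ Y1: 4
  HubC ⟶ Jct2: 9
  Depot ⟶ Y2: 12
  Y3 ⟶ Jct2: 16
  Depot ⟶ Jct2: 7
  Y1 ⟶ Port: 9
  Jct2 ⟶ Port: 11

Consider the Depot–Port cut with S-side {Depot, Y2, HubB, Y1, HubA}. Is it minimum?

Given cut capacity: 6 + 7 + 3 + 2 + 9 = 27.
Augment Depot→Port: bottleneck 3, flow now 3.
Augment Depot→Jct2→Port: bottleneck 7, flow now 10.
Augment Depot→Y3→Jct2→Port: bottleneck 4, flow now 14.
Augment Depot→Y3→Y1→Port: bottleneck 2, flow now 16.
Augment Depot→Y2→Y1→Port: bottleneck 7, flow now 23.
No augmenting path remains; maximum flow = 23.
In the residual graph, reachable from Depot: {Depot, Y3, Y2, Jct2, HubB, Y1, HubA}.
Min-cut edges: Depot→Port (3), Jct2→Port (11), Y1→Port (9); capacity 3 + 11 + 9 = 23.
Cut capacity 27 exceeds the max flow 23, so it is not minimum.

No — its capacity is 27, but the minimum cut has capacity 23.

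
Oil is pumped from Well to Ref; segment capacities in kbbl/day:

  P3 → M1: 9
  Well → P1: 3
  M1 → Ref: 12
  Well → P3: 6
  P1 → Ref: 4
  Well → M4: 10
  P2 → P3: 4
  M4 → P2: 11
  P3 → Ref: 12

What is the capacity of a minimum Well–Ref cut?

13

Augment Well→P1→Ref: bottleneck 3, flow now 3.
Augment Well→P3→Ref: bottleneck 6, flow now 9.
Augment Well→M4→P2→P3→Ref: bottleneck 4, flow now 13.
No augmenting path remains; maximum flow = 13.
By max-flow min-cut, the minimum cut capacity equals the max flow.
In the residual graph, reachable from Well: {Well, M4, P2}.
Min-cut edges: Well→P1 (3), Well→P3 (6), P2→P3 (4); capacity 3 + 6 + 4 = 13.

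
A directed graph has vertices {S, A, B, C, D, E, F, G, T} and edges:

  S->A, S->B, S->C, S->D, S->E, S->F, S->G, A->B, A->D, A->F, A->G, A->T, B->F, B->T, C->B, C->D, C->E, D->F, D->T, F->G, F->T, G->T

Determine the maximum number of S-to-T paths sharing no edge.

Assign every edge capacity 1; by Menger, the answer equals the max flow.
Path S→A→T (+1); total 1.
Path S→B→T (+1); total 2.
Path S→D→T (+1); total 3.
Path S→F→T (+1); total 4.
Path S→G→T (+1); total 5.
No residual S→T path; max flow = 5.
Certifying cut of size 5: {B→T, D→T, F→T, G→T, S→A}.

5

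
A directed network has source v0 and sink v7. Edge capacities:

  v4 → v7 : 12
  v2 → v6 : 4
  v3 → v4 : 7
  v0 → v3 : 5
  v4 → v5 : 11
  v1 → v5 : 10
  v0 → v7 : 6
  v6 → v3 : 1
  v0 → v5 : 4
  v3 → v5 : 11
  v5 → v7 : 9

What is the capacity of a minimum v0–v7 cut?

Augment v0→v7: bottleneck 6, flow now 6.
Augment v0→v5→v7: bottleneck 4, flow now 10.
Augment v0→v3→v4→v7: bottleneck 5, flow now 15.
No augmenting path remains; maximum flow = 15.
By max-flow min-cut, the minimum cut capacity equals the max flow.
In the residual graph, reachable from v0: {v0}.
Min-cut edges: v0→v3 (5), v0→v5 (4), v0→v7 (6); capacity 5 + 4 + 6 = 15.

15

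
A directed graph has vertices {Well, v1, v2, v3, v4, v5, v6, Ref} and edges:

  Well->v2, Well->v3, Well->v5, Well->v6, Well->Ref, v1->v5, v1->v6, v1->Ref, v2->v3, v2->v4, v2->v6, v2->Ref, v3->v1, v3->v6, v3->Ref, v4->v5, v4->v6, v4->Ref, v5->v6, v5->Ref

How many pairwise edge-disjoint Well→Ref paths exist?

4

Assign every edge capacity 1; by Menger, the answer equals the max flow.
Path Well→Ref (+1); total 1.
Path Well→v2→Ref (+1); total 2.
Path Well→v3→Ref (+1); total 3.
Path Well→v5→Ref (+1); total 4.
No residual Well→Ref path; max flow = 4.
Certifying cut of size 4: {Well→Ref, Well→v2, Well→v3, Well→v5}.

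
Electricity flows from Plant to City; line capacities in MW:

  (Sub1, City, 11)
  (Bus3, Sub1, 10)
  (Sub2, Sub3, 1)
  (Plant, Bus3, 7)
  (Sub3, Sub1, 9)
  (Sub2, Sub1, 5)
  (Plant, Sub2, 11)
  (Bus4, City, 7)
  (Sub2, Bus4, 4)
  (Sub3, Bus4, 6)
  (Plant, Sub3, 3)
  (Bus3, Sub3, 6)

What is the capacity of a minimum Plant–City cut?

Augment Plant→Sub2→Sub1→City: bottleneck 5, flow now 5.
Augment Plant→Sub2→Bus4→City: bottleneck 4, flow now 9.
Augment Plant→Bus3→Sub1→City: bottleneck 6, flow now 15.
Augment Plant→Sub3→Bus4→City: bottleneck 3, flow now 18.
No augmenting path remains; maximum flow = 18.
By max-flow min-cut, the minimum cut capacity equals the max flow.
In the residual graph, reachable from Plant: {Plant, Sub2, Bus3, Sub3, Sub1, Bus4}.
Min-cut edges: Sub1→City (11), Bus4→City (7); capacity 11 + 7 = 18.

18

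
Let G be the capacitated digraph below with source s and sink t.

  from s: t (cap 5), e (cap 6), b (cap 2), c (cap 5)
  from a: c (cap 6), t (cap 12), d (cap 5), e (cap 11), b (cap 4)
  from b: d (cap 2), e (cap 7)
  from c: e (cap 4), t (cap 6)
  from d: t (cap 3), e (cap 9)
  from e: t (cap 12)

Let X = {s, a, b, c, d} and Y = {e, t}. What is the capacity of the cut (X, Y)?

Edges leaving {s, a, b, c, d}: s→e (6), s→t (5), a→e (11), a→t (12), b→e (7), c→e (4), c→t (6), d→e (9), d→t (3).
Cut capacity = 6 + 5 + 11 + 12 + 7 + 4 + 6 + 9 + 3 = 63.

63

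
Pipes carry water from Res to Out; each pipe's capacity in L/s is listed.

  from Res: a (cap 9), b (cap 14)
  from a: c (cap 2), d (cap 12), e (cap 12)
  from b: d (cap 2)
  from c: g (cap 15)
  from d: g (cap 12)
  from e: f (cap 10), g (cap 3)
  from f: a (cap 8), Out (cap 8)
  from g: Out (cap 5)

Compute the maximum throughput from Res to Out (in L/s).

Augment Res→a→c→g→Out: bottleneck 2, flow now 2.
Augment Res→a→d→g→Out: bottleneck 3, flow now 5.
Augment Res→a→e→f→Out: bottleneck 4, flow now 9.
Augment Res→b→d→a→e→f→Out: bottleneck 2, flow now 11. (uses reverse residual edge)
No augmenting path remains; maximum flow = 11.
In the residual graph, reachable from Res: {Res, b}.
Min-cut edges: Res→a (9), b→d (2); capacity 9 + 2 = 11.
This cut is saturated, so no flow can exceed 11.

11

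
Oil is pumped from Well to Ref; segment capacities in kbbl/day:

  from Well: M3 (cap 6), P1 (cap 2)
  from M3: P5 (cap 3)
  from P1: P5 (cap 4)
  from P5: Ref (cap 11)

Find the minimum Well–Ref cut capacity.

5

Augment Well→M3→P5→Ref: bottleneck 3, flow now 3.
Augment Well→P1→P5→Ref: bottleneck 2, flow now 5.
No augmenting path remains; maximum flow = 5.
By max-flow min-cut, the minimum cut capacity equals the max flow.
In the residual graph, reachable from Well: {Well, M3}.
Min-cut edges: Well→P1 (2), M3→P5 (3); capacity 2 + 3 = 5.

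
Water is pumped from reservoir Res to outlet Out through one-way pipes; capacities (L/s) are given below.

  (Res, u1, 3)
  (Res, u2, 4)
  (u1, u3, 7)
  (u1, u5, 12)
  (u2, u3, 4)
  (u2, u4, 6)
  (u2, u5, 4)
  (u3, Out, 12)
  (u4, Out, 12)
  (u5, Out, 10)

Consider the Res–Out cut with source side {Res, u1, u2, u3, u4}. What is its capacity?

Edges leaving {Res, u1, u2, u3, u4}: u1→u5 (12), u2→u5 (4), u3→Out (12), u4→Out (12).
Cut capacity = 12 + 4 + 12 + 12 = 40.

40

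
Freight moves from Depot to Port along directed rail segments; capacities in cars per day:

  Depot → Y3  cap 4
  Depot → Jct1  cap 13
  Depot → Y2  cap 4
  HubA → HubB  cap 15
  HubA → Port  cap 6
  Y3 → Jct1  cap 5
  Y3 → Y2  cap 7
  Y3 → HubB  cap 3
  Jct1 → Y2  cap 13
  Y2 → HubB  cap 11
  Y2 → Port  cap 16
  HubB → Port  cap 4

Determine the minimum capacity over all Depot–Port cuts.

Augment Depot→Y2→Port: bottleneck 4, flow now 4.
Augment Depot→Y3→Y2→Port: bottleneck 4, flow now 8.
Augment Depot→Jct1→Y2→Port: bottleneck 8, flow now 16.
Augment Depot→Jct1→Y2→HubB→Port: bottleneck 4, flow now 20.
No augmenting path remains; maximum flow = 20.
By max-flow min-cut, the minimum cut capacity equals the max flow.
In the residual graph, reachable from Depot: {Depot, Y3, Jct1, Y2, HubB}.
Min-cut edges: Y2→Port (16), HubB→Port (4); capacity 16 + 4 = 20.

20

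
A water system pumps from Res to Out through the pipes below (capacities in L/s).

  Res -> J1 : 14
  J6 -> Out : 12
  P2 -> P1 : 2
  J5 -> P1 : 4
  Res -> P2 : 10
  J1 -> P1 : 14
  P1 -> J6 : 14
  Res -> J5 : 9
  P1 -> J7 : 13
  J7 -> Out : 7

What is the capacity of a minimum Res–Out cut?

19

Augment Res→J1→P1→J6→Out: bottleneck 12, flow now 12.
Augment Res→J1→P1→J7→Out: bottleneck 2, flow now 14.
Augment Res→J5→P1→J7→Out: bottleneck 4, flow now 18.
Augment Res→P2→P1→J7→Out: bottleneck 1, flow now 19.
No augmenting path remains; maximum flow = 19.
By max-flow min-cut, the minimum cut capacity equals the max flow.
In the residual graph, reachable from Res: {Res, J1, J5, P2, P1, J6, J7}.
Min-cut edges: J6→Out (12), J7→Out (7); capacity 12 + 7 = 19.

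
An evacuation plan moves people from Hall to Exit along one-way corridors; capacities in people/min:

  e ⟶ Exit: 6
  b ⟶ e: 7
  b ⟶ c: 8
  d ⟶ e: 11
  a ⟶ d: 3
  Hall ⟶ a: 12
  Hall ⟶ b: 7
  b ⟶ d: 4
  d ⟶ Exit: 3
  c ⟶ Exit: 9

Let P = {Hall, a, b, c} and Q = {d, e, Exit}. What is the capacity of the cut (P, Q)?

23

Edges leaving {Hall, a, b, c}: a→d (3), b→d (4), b→e (7), c→Exit (9).
Cut capacity = 3 + 4 + 7 + 9 = 23.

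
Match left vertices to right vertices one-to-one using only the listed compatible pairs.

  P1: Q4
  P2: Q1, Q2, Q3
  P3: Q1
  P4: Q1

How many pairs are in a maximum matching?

3

Unit-capacity flow: source→left, listed edges, right→sink; max matching = max flow.
Augmenting path P1→Q4 (+1); matched 1.
Augmenting path P2→Q1 (+1); matched 2.
Augmenting path P3→Q1→P2→Q2 (+1); matched 3.
No augmenting path remains; maximum matching = 3.
König certificate: {P1, P2, Q1} is a vertex cover of size 3 (every listed pair touches it), so no matching can be larger.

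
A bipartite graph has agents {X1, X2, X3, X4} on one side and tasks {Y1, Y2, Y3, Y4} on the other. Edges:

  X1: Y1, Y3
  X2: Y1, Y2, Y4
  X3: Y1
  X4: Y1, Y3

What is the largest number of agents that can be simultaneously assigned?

3

Unit-capacity flow: source→left, listed edges, right→sink; max matching = max flow.
Augmenting path X1→Y1 (+1); matched 1.
Augmenting path X2→Y2 (+1); matched 2.
Augmenting path X4→Y3 (+1); matched 3.
No augmenting path remains; maximum matching = 3.
König certificate: {X2, Y1, Y3} is a vertex cover of size 3 (every listed pair touches it), so no matching can be larger.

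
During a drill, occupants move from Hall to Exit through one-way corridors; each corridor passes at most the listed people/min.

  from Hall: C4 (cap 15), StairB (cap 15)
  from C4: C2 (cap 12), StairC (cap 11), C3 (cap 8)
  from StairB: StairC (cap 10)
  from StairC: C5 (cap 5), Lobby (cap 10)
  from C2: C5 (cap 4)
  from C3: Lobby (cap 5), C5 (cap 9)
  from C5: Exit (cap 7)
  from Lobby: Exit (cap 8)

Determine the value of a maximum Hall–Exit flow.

Augment Hall→C4→StairC→C5→Exit: bottleneck 5, flow now 5.
Augment Hall→C4→StairC→Lobby→Exit: bottleneck 6, flow now 11.
Augment Hall→C4→C2→C5→Exit: bottleneck 2, flow now 13.
Augment Hall→C4→C3→Lobby→Exit: bottleneck 2, flow now 15.
No augmenting path remains; maximum flow = 15.
In the residual graph, reachable from Hall: {Hall, C4, StairB, StairC, C2, C3, C5, Lobby}.
Min-cut edges: C5→Exit (7), Lobby→Exit (8); capacity 7 + 8 = 15.
This cut is saturated, so no flow can exceed 15.

15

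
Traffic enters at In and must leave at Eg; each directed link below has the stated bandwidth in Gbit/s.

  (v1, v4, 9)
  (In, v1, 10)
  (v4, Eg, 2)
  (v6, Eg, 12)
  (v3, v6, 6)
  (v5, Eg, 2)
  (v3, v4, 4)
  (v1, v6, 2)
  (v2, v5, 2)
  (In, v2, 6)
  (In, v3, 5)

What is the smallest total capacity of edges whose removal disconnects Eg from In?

Augment In→v1→v4→Eg: bottleneck 2, flow now 2.
Augment In→v1→v6→Eg: bottleneck 2, flow now 4.
Augment In→v2→v5→Eg: bottleneck 2, flow now 6.
Augment In→v3→v6→Eg: bottleneck 5, flow now 11.
No augmenting path remains; maximum flow = 11.
By max-flow min-cut, the minimum cut capacity equals the max flow.
In the residual graph, reachable from In: {In, v1, v2, v4}.
Min-cut edges: In→v3 (5), v1→v6 (2), v2→v5 (2), v4→Eg (2); capacity 5 + 2 + 2 + 2 = 11.

11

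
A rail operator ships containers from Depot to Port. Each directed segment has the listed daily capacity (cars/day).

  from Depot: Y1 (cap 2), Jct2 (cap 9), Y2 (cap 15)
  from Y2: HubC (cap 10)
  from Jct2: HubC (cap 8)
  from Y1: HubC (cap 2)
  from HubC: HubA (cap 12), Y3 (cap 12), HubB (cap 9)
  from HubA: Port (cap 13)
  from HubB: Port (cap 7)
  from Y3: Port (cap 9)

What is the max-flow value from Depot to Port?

Augment Depot→Y2→HubC→HubA→Port: bottleneck 10, flow now 10.
Augment Depot→Jct2→HubC→HubA→Port: bottleneck 2, flow now 12.
Augment Depot→Jct2→HubC→HubB→Port: bottleneck 6, flow now 18.
Augment Depot→Y1→HubC→HubB→Port: bottleneck 1, flow now 19.
Augment Depot→Y1→HubC→Y3→Port: bottleneck 1, flow now 20.
No augmenting path remains; maximum flow = 20.
In the residual graph, reachable from Depot: {Depot, Y2, Jct2}.
Min-cut edges: Depot→Y1 (2), Y2→HubC (10), Jct2→HubC (8); capacity 2 + 10 + 8 = 20.
This cut is saturated, so no flow can exceed 20.

20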